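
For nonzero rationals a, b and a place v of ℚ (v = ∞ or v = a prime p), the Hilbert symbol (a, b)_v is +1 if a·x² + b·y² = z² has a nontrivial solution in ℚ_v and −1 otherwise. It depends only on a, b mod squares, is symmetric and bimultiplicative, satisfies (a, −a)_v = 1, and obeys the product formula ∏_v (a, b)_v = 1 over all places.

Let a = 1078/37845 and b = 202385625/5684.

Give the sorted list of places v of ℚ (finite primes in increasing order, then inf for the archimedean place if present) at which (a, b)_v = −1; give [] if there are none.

[2, 3, 5, 13]

(a, b) ≡ (110, 26013) mod (ℚ^×)²; places V = {2, 3, 5, 7, 11, 13, 19, 23, 29, ∞}.
(a,b)_∞: sgn(110)=+, sgn(26013)=+, so +1.
(a,b)_2: α=1, β=-2; u≡7, v≡5 (mod 8); ε(u)ε(v)=1·0, αω(v)=1·1, βω(u)=-2·0; sum ≡ 1  ⇒  -1.
(a,b)_7: α=2, u≡5; β=-2, v≡2 (mod 7); (5|7)=-1, (2|7)=+1; sign (−1)^0·-1^-2·+1^2 = +1.
(a,b)_29: α=-2, u≡13; β=-1, v≡18 (mod 29); (13|29)=+1, (18|29)=-1; sign (−1)^0·+1^-1·-1^-2 = +1.
(a,b)_19: α=0, u≡8; β=2, v≡10 (mod 19); (8|19)=-1, (10|19)=-1; sign (−1)^0·-1^2·-1^0 = +1.
(a,b)_3: α=-2, u≡2; β=1, v≡1 (mod 3); (2|3)=-1, (1|3)=+1; sign (−1)^0·-1^1·+1^-2 = -1.
(a,b)_5: α=-1, u≡2; β=4, v≡3 (mod 5); (2|5)=-1, (3|5)=-1; sign (−1)^0·-1^4·-1^-1 = -1.
(a,b)_13: α=0, u≡6; β=1, v≡9 (mod 13); (6|13)=-1, (9|13)=+1; sign (−1)^0·-1^1·+1^0 = -1.
(a,b)_23: α=0, u≡2; β=1, v≡4 (mod 23); (2|23)=+1, (4|23)=+1; sign (−1)^0·+1^1·+1^0 = +1.
(a,b)_11: α=1, u≡2; β=0, v≡3 (mod 11); (2|11)=-1, (3|11)=+1; sign (−1)^0·-1^0·+1^1 = +1.
Ram(110, 26013) = {2, 3, 5, 13}; no ℚ_2-point on the conic.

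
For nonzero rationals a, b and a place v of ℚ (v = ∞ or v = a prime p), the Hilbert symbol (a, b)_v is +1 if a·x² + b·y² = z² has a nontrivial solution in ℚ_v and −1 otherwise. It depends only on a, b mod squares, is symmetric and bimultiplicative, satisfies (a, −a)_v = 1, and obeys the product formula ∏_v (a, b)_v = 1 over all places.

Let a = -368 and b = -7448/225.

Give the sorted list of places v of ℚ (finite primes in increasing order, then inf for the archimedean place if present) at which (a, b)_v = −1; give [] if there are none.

Mod squares: a ≡ -23, b ≡ -38. Check v ∈ {∞, 2, 3, 5, 7, 19, 23}.
v=7: a=7^0·(≡3), b=7^2·(≡2) mod 7; (3|7)=-1, (2|7)=+1; (−1)^{0·2·3}·(-1)^2·(+1)^0 = +1.
v=19: a=19^0·(≡12), b=19^1·(≡4) mod 19; (12|19)=-1, (4|19)=+1; (−1)^{0·1·9}·(-1)^1·(+1)^0 = -1.
v=3: a=3^0·(≡1), b=3^-2·(≡1) mod 3; (1|3)=+1, (1|3)=+1; (−1)^{0·-2·1}·(+1)^-2·(+1)^0 = +1.
v=2: v_2(a)=4, v_2(b)=3; units ≡ 1, 5 (mod 8); ε·ε+αω+βω = 0·0+4·1+3·0 ≡ 0  ⇒  (a,b)_2 = +1.
v=23: a=23^1·(≡7), b=23^0·(≡13) mod 23; (7|23)=-1, (13|23)=+1; (−1)^{1·0·11}·(-1)^0·(+1)^1 = +1.
v=5: a=5^0·(≡2), b=5^-2·(≡3) mod 5; (2|5)=-1, (3|5)=-1; (−1)^{0·-2·2}·(-1)^-2·(-1)^0 = +1.
v=∞: -23 < 0 and -38 < 0  ⇒  (a,b)_∞ = -1.
Ram(-23, -38) = {19, ∞}; no ℚ_19-point on the conic.

[19, inf]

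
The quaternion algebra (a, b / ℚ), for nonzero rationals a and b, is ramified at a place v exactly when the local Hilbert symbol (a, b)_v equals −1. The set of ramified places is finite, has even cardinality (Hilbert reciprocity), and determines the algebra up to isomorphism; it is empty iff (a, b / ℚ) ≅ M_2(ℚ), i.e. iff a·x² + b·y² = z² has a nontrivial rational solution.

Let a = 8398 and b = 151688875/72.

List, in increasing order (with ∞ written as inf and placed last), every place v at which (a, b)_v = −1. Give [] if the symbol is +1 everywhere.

Mod squares: a ≡ 8398, b ≡ 41990. Check v ∈ {∞, 2, 3, 5, 13, 17, 19}.
v=2: v_2(a)=1, v_2(b)=-3; units ≡ 7, 3 (mod 8); ε·ε+αω+βω = 1·1+1·1+-3·0 ≡ 0  ⇒  (a,b)_2 = +1.
v=3: a=3^0·(≡1), b=3^-2·(≡2) mod 3; (1|3)=+1, (2|3)=-1; (−1)^{0·-2·1}·(+1)^-2·(-1)^0 = +1.
v=∞: 8398 > 0 and 41990 > 0  ⇒  (a,b)_∞ = +1.
v=5: a=5^0·(≡3), b=5^3·(≡3) mod 5; (3|5)=-1, (3|5)=-1; (−1)^{0·3·2}·(-1)^3·(-1)^0 = -1.
v=19: a=19^1·(≡5), b=19^1·(≡1) mod 19; (5|19)=+1, (1|19)=+1; (−1)^{1·1·9}·(+1)^1·(+1)^1 = -1.
v=13: a=13^1·(≡9), b=13^1·(≡8) mod 13; (9|13)=+1, (8|13)=-1; (−1)^{1·1·6}·(+1)^1·(-1)^1 = -1.
v=17: a=17^1·(≡1), b=17^3·(≡5) mod 17; (1|17)=+1, (5|17)=-1; (−1)^{1·3·8}·(+1)^3·(-1)^1 = -1.
Ram(8398, 41990) = {5, 13, 17, 19}; no ℚ_5-point on the conic.

[5, 13, 17, 19]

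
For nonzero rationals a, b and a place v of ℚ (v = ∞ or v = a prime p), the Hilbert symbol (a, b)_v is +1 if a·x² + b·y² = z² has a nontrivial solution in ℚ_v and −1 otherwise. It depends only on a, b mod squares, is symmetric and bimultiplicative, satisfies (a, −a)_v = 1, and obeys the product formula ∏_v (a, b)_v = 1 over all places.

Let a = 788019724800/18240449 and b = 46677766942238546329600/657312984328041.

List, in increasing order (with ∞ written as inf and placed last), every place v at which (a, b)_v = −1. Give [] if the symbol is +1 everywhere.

[7, 41]

Mod squares: a ≡ 233618, b ≡ 33374. Check v ∈ {∞, 2, 3, 5, 7, 11, 23, 29, 37, 41}.
v=2: v_2(a)=9, v_2(b)=27; units ≡ 1, 7 (mod 8); ε·ε+αω+βω = 0·1+9·0+27·0 ≡ 0  ⇒  (a,b)_2 = +1.
v=11: a=11^1·(≡8), b=11^3·(≡5) mod 11; (8|11)=-1, (5|11)=+1; (−1)^{1·3·5}·(-1)^3·(+1)^1 = +1.
v=7: a=7^5·(≡5), b=7^10·(≡6) mod 7; (5|7)=-1, (6|7)=-1; (−1)^{5·10·3}·(-1)^10·(-1)^5 = -1.
v=5: a=5^2·(≡3), b=5^2·(≡4) mod 5; (3|5)=-1, (4|5)=+1; (−1)^{2·2·2}·(-1)^2·(+1)^2 = +1.
v=37: a=37^1·(≡17), b=37^1·(≡18) mod 37; (17|37)=-1, (18|37)=-1; (−1)^{1·1·18}·(-1)^1·(-1)^1 = +1.
v=23: a=23^-2·(≡7), b=23^-4·(≡13) mod 23; (7|23)=-1, (13|23)=+1; (−1)^{-2·-4·11}·(-1)^-4·(+1)^-2 = +1.
v=41: a=41^-1·(≡4), b=41^-1·(≡14) mod 41; (4|41)=+1, (14|41)=-1; (−1)^{-1·-1·20}·(+1)^-1·(-1)^-1 = -1.
v=3: a=3^2·(≡2), b=3^-4·(≡2) mod 3; (2|3)=-1, (2|3)=-1; (−1)^{2·-4·1}·(-1)^-4·(-1)^2 = +1.
v=∞: 233618 > 0 and 33374 > 0  ⇒  (a,b)_∞ = +1.
v=29: a=29^-2·(≡23), b=29^-4·(≡5) mod 29; (23|29)=+1, (5|29)=+1; (−1)^{-2·-4·14}·(+1)^-4·(+1)^-2 = +1.
(233618, 33374 / ℚ) ramifies at {7, 41}: a division algebra.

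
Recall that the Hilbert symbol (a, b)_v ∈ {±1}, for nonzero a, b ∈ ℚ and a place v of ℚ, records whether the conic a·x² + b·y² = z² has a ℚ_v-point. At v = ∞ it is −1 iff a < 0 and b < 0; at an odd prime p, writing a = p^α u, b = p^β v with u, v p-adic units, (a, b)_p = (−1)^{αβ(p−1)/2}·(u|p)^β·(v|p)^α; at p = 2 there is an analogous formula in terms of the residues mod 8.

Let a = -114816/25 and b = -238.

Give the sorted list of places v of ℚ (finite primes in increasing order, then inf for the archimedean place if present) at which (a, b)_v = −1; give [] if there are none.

Mod squares: a ≡ -1794, b ≡ -238. Check v ∈ {∞, 2, 3, 5, 7, 13, 17, 23}.
v=13: a=13^1·(≡5), b=13^0·(≡9) mod 13; (5|13)=-1, (9|13)=+1; (−1)^{1·0·6}·(-1)^0·(+1)^1 = +1.
v=5: a=5^-2·(≡4), b=5^0·(≡2) mod 5; (4|5)=+1, (2|5)=-1; (−1)^{-2·0·2}·(+1)^0·(-1)^-2 = +1.
v=3: a=3^1·(≡2), b=3^0·(≡2) mod 3; (2|3)=-1, (2|3)=-1; (−1)^{1·0·1}·(-1)^0·(-1)^1 = -1.
v=23: a=23^1·(≡11), b=23^0·(≡15) mod 23; (11|23)=-1, (15|23)=-1; (−1)^{1·0·11}·(-1)^0·(-1)^1 = -1.
v=17: a=17^0·(≡13), b=17^1·(≡3) mod 17; (13|17)=+1, (3|17)=-1; (−1)^{0·1·8}·(+1)^1·(-1)^0 = +1.
v=∞: -1794 < 0 and -238 < 0  ⇒  (a,b)_∞ = -1.
v=2: v_2(a)=7, v_2(b)=1; units ≡ 7, 1 (mod 8); ε·ε+αω+βω = 1·0+7·0+1·0 ≡ 0  ⇒  (a,b)_2 = +1.
v=7: a=7^0·(≡3), b=7^1·(≡1) mod 7; (3|7)=-1, (1|7)=+1; (−1)^{0·1·3}·(-1)^1·(+1)^0 = -1.
|Ram(-1794, -238)| = 4, even; anisotropic at {3, 7, 23, ∞}.

[3, 7, 23, inf]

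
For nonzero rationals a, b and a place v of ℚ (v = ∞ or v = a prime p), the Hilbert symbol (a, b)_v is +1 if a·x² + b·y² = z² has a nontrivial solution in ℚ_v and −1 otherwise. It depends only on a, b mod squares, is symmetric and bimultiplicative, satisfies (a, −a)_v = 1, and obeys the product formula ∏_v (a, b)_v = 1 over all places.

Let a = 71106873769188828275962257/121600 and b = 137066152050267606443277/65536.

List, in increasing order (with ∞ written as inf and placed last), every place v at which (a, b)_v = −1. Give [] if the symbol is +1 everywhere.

Mod squares: a ≡ 323323, b ≡ 1621477. Check v ∈ {∞, 2, 3, 5, 7, 11, 13, 17, 19, 23, 29, 37}.
v=2: v_2(a)=-8, v_2(b)=-16; units ≡ 3, 5 (mod 8); ε·ε+αω+βω = 1·0+-8·1+-16·1 ≡ 0  ⇒  (a,b)_2 = +1.
v=11: a=11^3·(≡3), b=11^3·(≡8) mod 11; (3|11)=+1, (8|11)=-1; (−1)^{3·3·5}·(+1)^3·(-1)^3 = +1.
v=19: a=19^-1·(≡14), b=19^0·(≡6) mod 19; (14|19)=-1, (6|19)=+1; (−1)^{-1·0·9}·(-1)^0·(+1)^-1 = +1.
v=7: a=7^3·(≡3), b=7^2·(≡1) mod 7; (3|7)=-1, (1|7)=+1; (−1)^{3·2·3}·(-1)^2·(+1)^3 = +1.
v=3: a=3^2·(≡1), b=3^4·(≡1) mod 3; (1|3)=+1, (1|3)=+1; (−1)^{2·4·1}·(+1)^4·(+1)^2 = +1.
v=23: a=23^4·(≡18), b=23^3·(≡16) mod 23; (18|23)=+1, (16|23)=+1; (−1)^{4·3·11}·(+1)^3·(+1)^4 = +1.
v=5: a=5^-2·(≡3), b=5^0·(≡2) mod 5; (3|5)=-1, (2|5)=-1; (−1)^{-2·0·2}·(-1)^0·(-1)^-2 = +1.
v=29: a=29^4·(≡8), b=29^3·(≡22) mod 29; (8|29)=-1, (22|29)=+1; (−1)^{4·3·14}·(-1)^3·(+1)^4 = -1.
v=13: a=13^1·(≡7), b=13^1·(≡5) mod 13; (7|13)=-1, (5|13)=-1; (−1)^{1·1·6}·(-1)^1·(-1)^1 = +1.
v=17: a=17^3·(≡15), b=17^3·(≡14) mod 17; (15|17)=+1, (14|17)=-1; (−1)^{3·3·8}·(+1)^3·(-1)^3 = -1.
v=∞: 323323 > 0 and 1621477 > 0  ⇒  (a,b)_∞ = +1.
v=37: a=37^2·(≡2), b=37^2·(≡21) mod 37; (2|37)=-1, (21|37)=+1; (−1)^{2·2·18}·(-1)^2·(+1)^2 = +1.
Ram(323323, 1621477) = {17, 29}; no ℚ_17-point on the conic.

[17, 29]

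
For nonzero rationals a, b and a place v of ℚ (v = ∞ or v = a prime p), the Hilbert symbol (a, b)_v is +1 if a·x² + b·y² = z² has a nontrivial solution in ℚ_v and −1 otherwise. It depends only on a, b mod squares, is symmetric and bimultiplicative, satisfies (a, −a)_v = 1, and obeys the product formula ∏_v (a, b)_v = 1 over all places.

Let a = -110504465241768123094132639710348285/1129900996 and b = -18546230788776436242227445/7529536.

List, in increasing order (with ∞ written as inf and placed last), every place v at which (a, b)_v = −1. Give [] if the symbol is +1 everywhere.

[2, 5, 17, 41, 43, inf]

Mod squares: a ≡ -2858272379885, b ≡ -58045. Check v ∈ {∞, 2, 3, 5, 7, 11, 13, 17, 19, 31, 41, 43, 47, 53}.
v=43: a=43^3·(≡5), b=43^2·(≡7) mod 43; (5|43)=-1, (7|43)=-1; (−1)^{3·2·21}·(-1)^2·(-1)^3 = -1.
v=31: a=31^3·(≡29), b=31^2·(≡8) mod 31; (29|31)=-1, (8|31)=+1; (−1)^{3·2·15}·(-1)^2·(+1)^3 = +1.
v=41: a=41^3·(≡13), b=41^2·(≡11) mod 41; (13|41)=-1, (11|41)=-1; (−1)^{3·2·20}·(-1)^2·(-1)^3 = -1.
v=47: a=47^1·(≡41), b=47^1·(≡2) mod 47; (41|47)=-1, (2|47)=+1; (−1)^{1·1·23}·(-1)^1·(+1)^1 = +1.
v=3: a=3^2·(≡1), b=3^2·(≡2) mod 3; (1|3)=+1, (2|3)=-1; (−1)^{2·2·1}·(+1)^2·(-1)^2 = +1.
v=∞: -2858272379885 < 0 and -58045 < 0  ⇒  (a,b)_∞ = -1.
v=5: a=5^1·(≡3), b=5^1·(≡1) mod 5; (3|5)=-1, (1|5)=+1; (−1)^{1·1·2}·(-1)^1·(+1)^1 = -1.
v=2: v_2(a)=-2, v_2(b)=-6; units ≡ 3, 3 (mod 8); ε·ε+αω+βω = 1·1+-2·1+-6·1 ≡ 1  ⇒  (a,b)_2 = -1.
v=53: a=53^3·(≡24), b=53^2·(≡4) mod 53; (24|53)=+1, (4|53)=+1; (−1)^{3·2·26}·(+1)^2·(+1)^3 = +1.
v=17: a=17^3·(≡3), b=17^2·(≡10) mod 17; (3|17)=-1, (10|17)=-1; (−1)^{3·2·8}·(-1)^2·(-1)^3 = -1.
v=11: a=11^6·(≡4), b=11^4·(≡7) mod 11; (4|11)=+1, (7|11)=-1; (−1)^{6·4·5}·(+1)^4·(-1)^6 = +1.
v=7: a=7^-10·(≡4), b=7^-6·(≡6) mod 7; (4|7)=+1, (6|7)=-1; (−1)^{-10·-6·3}·(+1)^-6·(-1)^-10 = +1.
v=13: a=13^1·(≡8), b=13^1·(≡8) mod 13; (8|13)=-1, (8|13)=-1; (−1)^{1·1·6}·(-1)^1·(-1)^1 = +1.
v=19: a=19^1·(≡10), b=19^1·(≡4) mod 19; (10|19)=-1, (4|19)=+1; (−1)^{1·1·9}·(-1)^1·(+1)^1 = +1.
Ram(-2858272379885, -58045) = {2, 5, 17, 41, 43, ∞}; no ℚ_2-point on the conic.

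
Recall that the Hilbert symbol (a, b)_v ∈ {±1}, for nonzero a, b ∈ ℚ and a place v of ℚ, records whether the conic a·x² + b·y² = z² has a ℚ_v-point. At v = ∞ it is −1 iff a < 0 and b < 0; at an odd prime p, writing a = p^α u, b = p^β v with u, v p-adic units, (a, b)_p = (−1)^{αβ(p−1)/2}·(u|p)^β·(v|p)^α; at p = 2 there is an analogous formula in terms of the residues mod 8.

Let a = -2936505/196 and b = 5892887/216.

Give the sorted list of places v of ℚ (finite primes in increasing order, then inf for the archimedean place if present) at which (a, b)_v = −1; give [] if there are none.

[5, 11]

(a, b) ≡ (-2145, 858) mod (ℚ^×)²; places V = {2, 3, 5, 7, 11, 13, 29, 37, ∞}.
(a,b)_3: α=1, u≡2; β=-3, v≡1 (mod 3); (2|3)=-1, (1|3)=+1; sign (−1)^1·-1^-3·+1^1 = +1.
(a,b)_11: α=1, u≡9; β=1, v≡4 (mod 11); (9|11)=+1, (4|11)=+1; sign (−1)^1·+1^1·+1^1 = -1.
(a,b)_29: α=0, u≡24; β=2, v≡17 (mod 29); (24|29)=+1, (17|29)=-1; sign (−1)^0·+1^2·-1^0 = +1.
(a,b)_5: α=1, u≡4; β=0, v≡2 (mod 5); (4|5)=+1, (2|5)=-1; sign (−1)^0·+1^0·-1^1 = -1.
(a,b)_2: α=-2, β=-3; u≡7, v≡5 (mod 8); ε(u)ε(v)=1·0, αω(v)=-2·1, βω(u)=-3·0; sum ≡ 0  ⇒  +1.
(a,b)_13: α=1, u≡3; β=1, v≡10 (mod 13); (3|13)=+1, (10|13)=+1; sign (−1)^0·+1^1·+1^1 = +1.
(a,b)_7: α=-2, u≡4; β=2, v≡4 (mod 7); (4|7)=+1, (4|7)=+1; sign (−1)^0·+1^2·+1^-2 = +1.
(a,b)_37: α=2, u≡27; β=0, v≡11 (mod 37); (27|37)=+1, (11|37)=+1; sign (−1)^0·+1^0·+1^2 = +1.
(a,b)_∞: sgn(-2145)=−, sgn(858)=+, so +1.
Ram(-2145, 858) = {5, 11}; no ℚ_5-point on the conic.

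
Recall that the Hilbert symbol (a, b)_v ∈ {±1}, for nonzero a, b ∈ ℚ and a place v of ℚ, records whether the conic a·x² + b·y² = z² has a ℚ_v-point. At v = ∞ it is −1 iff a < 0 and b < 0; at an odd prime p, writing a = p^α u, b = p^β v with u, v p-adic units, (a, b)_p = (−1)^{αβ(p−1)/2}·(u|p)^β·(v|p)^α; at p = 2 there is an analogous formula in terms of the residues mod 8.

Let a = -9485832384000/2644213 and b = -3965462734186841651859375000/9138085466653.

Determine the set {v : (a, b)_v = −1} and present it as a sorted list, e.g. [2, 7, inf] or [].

[2, inf]

Mod squares: a ≡ -2470, b ≡ -71630. Check v ∈ {∞, 2, 3, 5, 7, 11, 13, 19, 29, 41}.
v=13: a=13^-1·(≡5), b=13^-5·(≡6) mod 13; (5|13)=-1, (6|13)=-1; (−1)^{-1·-5·6}·(-1)^-5·(-1)^-1 = +1.
v=3: a=3^2·(≡2), b=3^6·(≡1) mod 3; (2|3)=-1, (1|3)=+1; (−1)^{2·6·1}·(-1)^6·(+1)^2 = +1.
v=∞: -2470 < 0 and -71630 < 0  ⇒  (a,b)_∞ = -1.
v=11: a=11^-2·(≡4), b=11^-4·(≡8) mod 11; (4|11)=+1, (8|11)=-1; (−1)^{-2·-4·5}·(+1)^-4·(-1)^-2 = +1.
v=7: a=7^4·(≡1), b=7^8·(≡1) mod 7; (1|7)=+1, (1|7)=+1; (−1)^{4·8·3}·(+1)^8·(+1)^4 = +1.
v=2: v_2(a)=9, v_2(b)=3; units ≡ 5, 1 (mod 8); ε·ε+αω+βω = 0·0+9·0+3·1 ≡ 1  ⇒  (a,b)_2 = -1.
v=29: a=29^0·(≡24), b=29^3·(≡28) mod 29; (24|29)=+1, (28|29)=+1; (−1)^{0·3·14}·(+1)^3·(+1)^0 = +1.
v=19: a=19^3·(≡14), b=19^5·(≡1) mod 19; (14|19)=-1, (1|19)=+1; (−1)^{3·5·9}·(-1)^5·(+1)^3 = +1.
v=5: a=5^3·(≡1), b=5^9·(≡1) mod 5; (1|5)=+1, (1|5)=+1; (−1)^{3·9·2}·(+1)^9·(+1)^3 = +1.
v=41: a=41^-2·(≡18), b=41^-2·(≡15) mod 41; (18|41)=+1, (15|41)=-1; (−1)^{-2·-2·20}·(+1)^-2·(-1)^-2 = +1.
Ram(-2470, -71630) = {2, ∞}; no ℚ_2-point on the conic.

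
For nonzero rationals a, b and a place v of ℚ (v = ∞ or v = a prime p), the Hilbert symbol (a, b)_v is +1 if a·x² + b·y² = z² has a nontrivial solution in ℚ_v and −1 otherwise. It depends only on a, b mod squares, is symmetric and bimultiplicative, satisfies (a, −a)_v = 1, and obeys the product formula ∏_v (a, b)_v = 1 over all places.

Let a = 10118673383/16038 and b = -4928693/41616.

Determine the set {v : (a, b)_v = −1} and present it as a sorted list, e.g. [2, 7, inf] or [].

[2, 7, 19, 23]

(a, b) ≡ (2490026, -77) mod (ℚ^×)²; places V = {2, 3, 7, 11, 13, 17, 19, 23, 37, ∞}.
(a,b)_7: α=1, u≡3; β=1, v≡3 (mod 7); (3|7)=-1, (3|7)=-1; sign (−1)^1·-1^1·-1^1 = -1.
(a,b)_19: α=1, u≡11; β=0, v≡13 (mod 19); (11|19)=+1, (13|19)=-1; sign (−1)^0·+1^0·-1^1 = -1.
(a,b)_2: α=-1, β=-4; u≡5, v≡3 (mod 8); ε(u)ε(v)=0·1, αω(v)=-1·1, βω(u)=-4·1; sum ≡ 1  ⇒  -1.
(a,b)_∞: sgn(2490026)=+, sgn(-77)=−, so +1.
(a,b)_3: α=-6, u≡2; β=-2, v≡1 (mod 3); (2|3)=-1, (1|3)=+1; sign (−1)^0·-1^-2·+1^-6 = +1.
(a,b)_13: α=2, u≡5; β=0, v≡12 (mod 13); (5|13)=-1, (12|13)=+1; sign (−1)^0·-1^0·+1^2 = +1.
(a,b)_37: α=1, u≡35; β=0, v≡12 (mod 37); (35|37)=-1, (12|37)=+1; sign (−1)^0·-1^0·+1^1 = +1.
(a,b)_17: α=0, u≡13; β=-2, v≡4 (mod 17); (13|17)=+1, (4|17)=+1; sign (−1)^0·+1^-2·+1^0 = +1.
(a,b)_23: α=3, u≡12; β=2, v≡10 (mod 23); (12|23)=+1, (10|23)=-1; sign (−1)^0·+1^2·-1^3 = -1.
(a,b)_11: α=-1, u≡10; β=3, v≡5 (mod 11); (10|11)=-1, (5|11)=+1; sign (−1)^1·-1^3·+1^-1 = +1.
|Ram(2490026, -77)| = 4, even; anisotropic at {2, 7, 19, 23}.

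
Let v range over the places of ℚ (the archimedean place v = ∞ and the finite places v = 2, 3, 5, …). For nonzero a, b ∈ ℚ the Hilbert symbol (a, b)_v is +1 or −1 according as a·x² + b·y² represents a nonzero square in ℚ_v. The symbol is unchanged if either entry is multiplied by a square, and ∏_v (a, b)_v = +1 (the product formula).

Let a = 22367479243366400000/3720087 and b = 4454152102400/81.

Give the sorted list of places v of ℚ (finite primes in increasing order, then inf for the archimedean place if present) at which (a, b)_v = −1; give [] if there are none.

(a, b) ≡ (6545, 34034) mod (ℚ^×)²; places V = {2, 3, 5, 7, 11, 13, 17, ∞}.
(a,b)_∞: sgn(6545)=+, sgn(34034)=+, so +1.
(a,b)_7: α=-1, u≡4; β=1, v≡4 (mod 7); (4|7)=+1, (4|7)=+1; sign (−1)^1·+1^1·+1^-1 = -1.
(a,b)_17: α=1, u≡6; β=1, v≡1 (mod 17); (6|17)=-1, (1|17)=+1; sign (−1)^0·-1^1·+1^1 = -1.
(a,b)_3: α=-12, u≡2; β=-4, v≡2 (mod 3); (2|3)=-1, (2|3)=-1; sign (−1)^0·-1^-4·-1^-12 = +1.
(a,b)_5: α=5, u≡4; β=2, v≡1 (mod 5); (4|5)=+1, (1|5)=+1; sign (−1)^0·+1^2·+1^5 = +1.
(a,b)_13: α=6, u≡2; β=3, v≡5 (mod 13); (2|13)=-1, (5|13)=-1; sign (−1)^0·-1^3·-1^6 = -1.
(a,b)_11: α=3, u≡3; β=3, v≡5 (mod 11); (3|11)=+1, (5|11)=+1; sign (−1)^1·+1^3·+1^3 = -1.
(a,b)_2: α=16, β=9; u≡1, v≡1 (mod 8); ε(u)ε(v)=0·0, αω(v)=16·0, βω(u)=9·0; sum ≡ 0  ⇒  +1.
Ram(6545, 34034) = {7, 11, 13, 17}; no ℚ_7-point on the conic.

[7, 11, 13, 17]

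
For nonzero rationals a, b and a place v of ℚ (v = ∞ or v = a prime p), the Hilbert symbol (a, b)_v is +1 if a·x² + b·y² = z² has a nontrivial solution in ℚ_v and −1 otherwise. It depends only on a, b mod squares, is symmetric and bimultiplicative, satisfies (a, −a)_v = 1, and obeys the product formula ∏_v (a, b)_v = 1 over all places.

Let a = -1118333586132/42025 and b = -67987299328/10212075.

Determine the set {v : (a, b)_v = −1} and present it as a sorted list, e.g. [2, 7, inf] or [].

(a, b) ≡ (-133, -1178589) mod (ℚ^×)²; places V = {2, 3, 5, 7, 13, 17, 19, 23, 29, 31, 41, ∞}.
(a,b)_41: α=-2, u≡36; β=-2, v≡30 (mod 41); (36|41)=+1, (30|41)=-1; sign (−1)^0·+1^-2·-1^-2 = +1.
(a,b)_13: α=0, u≡12; β=2, v≡3 (mod 13); (12|13)=+1, (3|13)=+1; sign (−1)^0·+1^2·+1^0 = +1.
(a,b)_3: α=2, u≡2; β=-5, v≡2 (mod 3); (2|3)=-1, (2|3)=-1; sign (−1)^0·-1^-5·-1^2 = -1.
(a,b)_∞: sgn(-133)=−, sgn(-1178589)=−, so -1.
(a,b)_7: α=1, u≡2; β=0, v≡4 (mod 7); (2|7)=+1, (4|7)=+1; sign (−1)^0·+1^0·+1^1 = +1.
(a,b)_23: α=0, u≡17; β=1, v≡13 (mod 23); (17|23)=-1, (13|23)=+1; sign (−1)^0·-1^1·+1^0 = -1.
(a,b)_31: α=2, u≡3; β=1, v≡19 (mod 31); (3|31)=-1, (19|31)=+1; sign (−1)^0·-1^1·+1^2 = -1.
(a,b)_19: α=1, u≡12; β=1, v≡11 (mod 19); (12|19)=-1, (11|19)=+1; sign (−1)^1·-1^1·+1^1 = +1.
(a,b)_17: α=2, u≡7; β=0, v≡8 (mod 17); (7|17)=-1, (8|17)=+1; sign (−1)^0·-1^0·+1^2 = +1.
(a,b)_29: α=2, u≡3; β=1, v≡12 (mod 29); (3|29)=-1, (12|29)=-1; sign (−1)^0·-1^1·-1^2 = -1.
(a,b)_5: α=-2, u≡3; β=-2, v≡4 (mod 5); (3|5)=-1, (4|5)=+1; sign (−1)^0·-1^-2·+1^-2 = +1.
(a,b)_2: α=2, β=10; u≡3, v≡3 (mod 8); ε(u)ε(v)=1·1, αω(v)=2·1, βω(u)=10·1; sum ≡ 1  ⇒  -1.
|Ram(-133, -1178589)| = 6, even; anisotropic at {2, 3, 23, 29, 31, ∞}.

[2, 3, 23, 29, 31, inf]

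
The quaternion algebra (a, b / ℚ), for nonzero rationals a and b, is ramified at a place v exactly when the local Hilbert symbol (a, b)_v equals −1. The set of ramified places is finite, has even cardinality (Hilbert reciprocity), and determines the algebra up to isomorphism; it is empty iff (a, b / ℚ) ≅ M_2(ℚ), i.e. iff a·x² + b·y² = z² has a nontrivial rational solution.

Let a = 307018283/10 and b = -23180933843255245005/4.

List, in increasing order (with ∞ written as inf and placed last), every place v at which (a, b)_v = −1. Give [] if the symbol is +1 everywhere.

[3, 11, 17, 19]

(a, b) ≡ (10623470, -4845) mod (ℚ^×)²; places V = {2, 3, 5, 11, 13, 17, 19, 23, ∞}.
(a,b)_5: α=-1, u≡4; β=1, v≡1 (mod 5); (4|5)=+1, (1|5)=+1; sign (−1)^0·+1^1·+1^-1 = +1.
(a,b)_17: α=3, u≡5; β=7, v≡9 (mod 17); (5|17)=-1, (9|17)=+1; sign (−1)^0·-1^7·+1^3 = -1.
(a,b)_11: α=1, u≡9; β=0, v≡2 (mod 11); (9|11)=+1, (2|11)=-1; sign (−1)^0·+1^0·-1^1 = -1.
(a,b)_19: α=1, u≡6; β=5, v≡5 (mod 19); (6|19)=+1, (5|19)=+1; sign (−1)^1·+1^5·+1^1 = -1.
(a,b)_23: α=1, u≡18; β=0, v≡9 (mod 23); (18|23)=+1, (9|23)=+1; sign (−1)^0·+1^0·+1^1 = +1.
(a,b)_3: α=0, u≡2; β=3, v≡2 (mod 3); (2|3)=-1, (2|3)=-1; sign (−1)^0·-1^3·-1^0 = -1.
(a,b)_2: α=-1, β=-2; u≡7, v≡3 (mod 8); ε(u)ε(v)=1·1, αω(v)=-1·1, βω(u)=-2·0; sum ≡ 0  ⇒  +1.
(a,b)_13: α=1, u≡12; β=2, v≡3 (mod 13); (12|13)=+1, (3|13)=+1; sign (−1)^0·+1^2·+1^1 = +1.
(a,b)_∞: sgn(10623470)=+, sgn(-4845)=−, so +1.
|Ram(10623470, -4845)| = 4, even; anisotropic at {3, 11, 17, 19}.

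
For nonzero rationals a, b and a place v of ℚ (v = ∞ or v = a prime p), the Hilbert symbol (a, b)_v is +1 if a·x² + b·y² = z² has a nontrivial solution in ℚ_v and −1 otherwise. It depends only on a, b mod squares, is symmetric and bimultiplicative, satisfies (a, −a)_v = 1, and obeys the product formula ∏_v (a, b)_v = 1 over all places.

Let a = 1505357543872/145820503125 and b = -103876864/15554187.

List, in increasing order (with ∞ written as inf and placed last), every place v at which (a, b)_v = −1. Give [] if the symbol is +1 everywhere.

Mod squares: a ≡ 35, b ≡ -3. Check v ∈ {∞, 2, 3, 5, 7, 11, 13, 23}.
v=5: a=5^-5·(≡2), b=5^0·(≡3) mod 5; (2|5)=-1, (3|5)=-1; (−1)^{-5·0·2}·(-1)^0·(-1)^-5 = -1.
v=11: a=11^-2·(≡2), b=11^-2·(≡8) mod 11; (2|11)=-1, (8|11)=-1; (−1)^{-2·-2·5}·(-1)^-2·(-1)^-2 = +1.
v=3: a=3^-6·(≡2), b=3^-5·(≡2) mod 3; (2|3)=-1, (2|3)=-1; (−1)^{-6·-5·1}·(-1)^-5·(-1)^-6 = -1.
v=7: a=7^7·(≡5), b=7^4·(≡2) mod 7; (5|7)=-1, (2|7)=+1; (−1)^{7·4·3}·(-1)^4·(+1)^7 = +1.
v=2: v_2(a)=6, v_2(b)=8; units ≡ 3, 5 (mod 8); ε·ε+αω+βω = 1·0+6·1+8·1 ≡ 0  ⇒  (a,b)_2 = +1.
v=∞: 35 > 0 and -3 < 0  ⇒  (a,b)_∞ = +1.
v=23: a=23^-2·(≡3), b=23^-2·(≡22) mod 23; (3|23)=+1, (22|23)=-1; (−1)^{-2·-2·11}·(+1)^-2·(-1)^-2 = +1.
v=13: a=13^4·(≡3), b=13^2·(≡3) mod 13; (3|13)=+1, (3|13)=+1; (−1)^{4·2·6}·(+1)^2·(+1)^4 = +1.
(35, -3 / ℚ) ramifies at {3, 5}: a division algebra.

[3, 5]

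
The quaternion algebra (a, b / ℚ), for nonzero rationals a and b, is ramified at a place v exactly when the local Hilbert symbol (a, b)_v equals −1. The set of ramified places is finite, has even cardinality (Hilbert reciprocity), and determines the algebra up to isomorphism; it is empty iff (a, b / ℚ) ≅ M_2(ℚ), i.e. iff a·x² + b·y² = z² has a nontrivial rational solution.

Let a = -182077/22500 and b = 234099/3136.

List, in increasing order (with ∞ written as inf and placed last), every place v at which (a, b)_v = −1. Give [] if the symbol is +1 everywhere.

(a, b) ≡ (-133, 19) mod (ℚ^×)²; places V = {2, 3, 5, 7, 19, 37, ∞}.
(a,b)_19: α=1, u≡3; β=1, v≡9 (mod 19); (3|19)=-1, (9|19)=+1; sign (−1)^1·-1^1·+1^1 = +1.
(a,b)_2: α=-2, β=-6; u≡3, v≡3 (mod 8); ε(u)ε(v)=1·1, αω(v)=-2·1, βω(u)=-6·1; sum ≡ 1  ⇒  -1.
(a,b)_7: α=1, u≡4; β=-2, v≡5 (mod 7); (4|7)=+1, (5|7)=-1; sign (−1)^0·+1^-2·-1^1 = -1.
(a,b)_5: α=-4, u≡3; β=0, v≡4 (mod 5); (3|5)=-1, (4|5)=+1; sign (−1)^0·-1^0·+1^-4 = +1.
(a,b)_3: α=-2, u≡2; β=2, v≡1 (mod 3); (2|3)=-1, (1|3)=+1; sign (−1)^0·-1^2·+1^-2 = +1.
(a,b)_37: α=2, u≡13; β=2, v≡18 (mod 37); (13|37)=-1, (18|37)=-1; sign (−1)^0·-1^2·-1^2 = +1.
(a,b)_∞: sgn(-133)=−, sgn(19)=+, so +1.
Ram(-133, 19) = {2, 7}; no ℚ_2-point on the conic.

[2, 7]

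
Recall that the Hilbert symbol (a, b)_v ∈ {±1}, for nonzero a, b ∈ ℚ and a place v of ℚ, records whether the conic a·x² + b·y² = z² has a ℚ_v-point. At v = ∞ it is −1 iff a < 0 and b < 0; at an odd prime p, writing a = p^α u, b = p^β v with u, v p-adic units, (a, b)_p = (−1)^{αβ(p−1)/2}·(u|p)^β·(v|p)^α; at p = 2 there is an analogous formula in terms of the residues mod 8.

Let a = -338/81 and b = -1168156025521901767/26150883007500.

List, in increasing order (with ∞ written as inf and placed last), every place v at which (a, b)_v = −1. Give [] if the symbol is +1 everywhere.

[29, inf]

Mod squares: a ≡ -2, b ≡ -28101. Check v ∈ {∞, 2, 3, 5, 13, 17, 19, 23, 29}.
v=19: a=19^0·(≡16), b=19^1·(≡3) mod 19; (16|19)=+1, (3|19)=-1; (−1)^{0·1·9}·(+1)^1·(-1)^0 = +1.
v=23: a=23^0·(≡14), b=23^2·(≡11) mod 23; (14|23)=-1, (11|23)=-1; (−1)^{0·2·11}·(-1)^2·(-1)^0 = +1.
v=3: a=3^-4·(≡1), b=3^-21·(≡2) mod 3; (1|3)=+1, (2|3)=-1; (−1)^{-4·-21·1}·(+1)^-21·(-1)^-4 = +1.
v=13: a=13^2·(≡8), b=13^8·(≡8) mod 13; (8|13)=-1, (8|13)=-1; (−1)^{2·8·6}·(-1)^8·(-1)^2 = +1.
v=17: a=17^0·(≡8), b=17^3·(≡4) mod 17; (8|17)=+1, (4|17)=+1; (−1)^{0·3·8}·(+1)^3·(+1)^0 = +1.
v=∞: -2 < 0 and -28101 < 0  ⇒  (a,b)_∞ = -1.
v=2: v_2(a)=1, v_2(b)=-2; units ≡ 7, 3 (mod 8); ε·ε+αω+βω = 1·1+1·1+-2·0 ≡ 0  ⇒  (a,b)_2 = +1.
v=29: a=29^0·(≡8), b=29^1·(≡26) mod 29; (8|29)=-1, (26|29)=-1; (−1)^{0·1·14}·(-1)^1·(-1)^0 = -1.
v=5: a=5^0·(≡2), b=5^-4·(≡4) mod 5; (2|5)=-1, (4|5)=+1; (−1)^{0·-4·2}·(-1)^-4·(+1)^0 = +1.
|Ram(-2, -28101)| = 2, even; anisotropic at {29, ∞}.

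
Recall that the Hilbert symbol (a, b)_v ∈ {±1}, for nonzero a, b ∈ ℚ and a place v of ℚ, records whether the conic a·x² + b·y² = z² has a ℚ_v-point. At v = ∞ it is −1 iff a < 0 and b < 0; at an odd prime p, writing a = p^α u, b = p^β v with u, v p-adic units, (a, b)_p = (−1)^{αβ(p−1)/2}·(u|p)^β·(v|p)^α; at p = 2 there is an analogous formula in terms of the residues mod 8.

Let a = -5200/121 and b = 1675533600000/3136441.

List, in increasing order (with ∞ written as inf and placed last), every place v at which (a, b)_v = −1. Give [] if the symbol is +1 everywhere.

Mod squares: a ≡ -13, b ≡ 85. Check v ∈ {∞, 2, 3, 5, 7, 11, 13, 17, 23}.
v=2: v_2(a)=4, v_2(b)=8; units ≡ 3, 5 (mod 8); ε·ε+αω+βω = 1·0+4·1+8·1 ≡ 0  ⇒  (a,b)_2 = +1.
v=3: a=3^0·(≡2), b=3^6·(≡1) mod 3; (2|3)=-1, (1|3)=+1; (−1)^{0·6·1}·(-1)^6·(+1)^0 = +1.
v=17: a=17^0·(≡1), b=17^1·(≡5) mod 17; (1|17)=+1, (5|17)=-1; (−1)^{0·1·8}·(+1)^1·(-1)^0 = +1.
v=5: a=5^2·(≡2), b=5^5·(≡2) mod 5; (2|5)=-1, (2|5)=-1; (−1)^{2·5·2}·(-1)^5·(-1)^2 = -1.
v=∞: -13 < 0 and 85 > 0  ⇒  (a,b)_∞ = +1.
v=13: a=13^1·(≡4), b=13^2·(≡7) mod 13; (4|13)=+1, (7|13)=-1; (−1)^{1·2·6}·(+1)^2·(-1)^1 = -1.
v=11: a=11^-2·(≡3), b=11^-2·(≡8) mod 11; (3|11)=+1, (8|11)=-1; (−1)^{-2·-2·5}·(+1)^-2·(-1)^-2 = +1.
v=23: a=23^0·(≡15), b=23^-2·(≡16) mod 23; (15|23)=-1, (16|23)=+1; (−1)^{0·-2·11}·(-1)^-2·(+1)^0 = +1.
v=7: a=7^0·(≡4), b=7^-2·(≡1) mod 7; (4|7)=+1, (1|7)=+1; (−1)^{0·-2·3}·(+1)^-2·(+1)^0 = +1.
(-13, 85 / ℚ) ramifies at {5, 13}: a division algebra.

[5, 13]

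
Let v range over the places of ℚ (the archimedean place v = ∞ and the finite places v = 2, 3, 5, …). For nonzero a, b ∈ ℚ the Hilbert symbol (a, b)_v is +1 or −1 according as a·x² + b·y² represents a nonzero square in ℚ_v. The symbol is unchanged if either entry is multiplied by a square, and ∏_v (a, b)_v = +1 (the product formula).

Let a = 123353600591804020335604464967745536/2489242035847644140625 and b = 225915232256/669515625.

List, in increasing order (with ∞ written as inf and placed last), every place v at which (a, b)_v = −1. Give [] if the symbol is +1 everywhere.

[41, 53]

Mod squares: a ≡ 7316491, b ≡ 1125614. Check v ∈ {∞, 2, 3, 5, 7, 11, 13, 19, 23, 37, 41, 53}.
v=23: a=23^-6·(≡15), b=23^-2·(≡14) mod 23; (15|23)=-1, (14|23)=-1; (−1)^{-6·-2·11}·(-1)^-2·(-1)^-6 = +1.
v=∞: 7316491 > 0 and 1125614 > 0  ⇒  (a,b)_∞ = +1.
v=53: a=53^3·(≡2), b=53^1·(≡7) mod 53; (2|53)=-1, (7|53)=+1; (−1)^{3·1·26}·(-1)^1·(+1)^3 = -1.
v=11: a=11^4·(≡2), b=11^0·(≡6) mod 11; (2|11)=-1, (6|11)=-1; (−1)^{4·0·5}·(-1)^0·(-1)^4 = +1.
v=3: a=3^-16·(≡1), b=3^-4·(≡2) mod 3; (1|3)=+1, (2|3)=-1; (−1)^{-16·-4·1}·(+1)^-4·(-1)^-16 = +1.
v=2: v_2(a)=22, v_2(b)=13; units ≡ 3, 7 (mod 8); ε·ε+αω+βω = 1·1+22·0+13·1 ≡ 0  ⇒  (a,b)_2 = +1.
v=5: a=5^-8·(≡4), b=5^-6·(≡4) mod 5; (4|5)=+1, (4|5)=+1; (−1)^{-8·-6·2}·(+1)^-6·(+1)^-8 = +1.
v=7: a=7^7·(≡2), b=7^3·(≡6) mod 7; (2|7)=+1, (6|7)=-1; (−1)^{7·3·3}·(+1)^3·(-1)^7 = +1.
v=19: a=19^2·(≡11), b=19^0·(≡4) mod 19; (11|19)=+1, (4|19)=+1; (−1)^{2·0·9}·(+1)^0·(+1)^2 = +1.
v=37: a=37^3·(≡6), b=37^1·(≡5) mod 37; (6|37)=-1, (5|37)=-1; (−1)^{3·1·18}·(-1)^1·(-1)^3 = +1.
v=13: a=13^1·(≡2), b=13^0·(≡1) mod 13; (2|13)=-1, (1|13)=+1; (−1)^{1·0·6}·(-1)^0·(+1)^1 = +1.
v=41: a=41^3·(≡28), b=41^1·(≡32) mod 41; (28|41)=-1, (32|41)=+1; (−1)^{3·1·20}·(-1)^1·(+1)^3 = -1.
Ram(7316491, 1125614) = {41, 53}; no ℚ_41-point on the conic.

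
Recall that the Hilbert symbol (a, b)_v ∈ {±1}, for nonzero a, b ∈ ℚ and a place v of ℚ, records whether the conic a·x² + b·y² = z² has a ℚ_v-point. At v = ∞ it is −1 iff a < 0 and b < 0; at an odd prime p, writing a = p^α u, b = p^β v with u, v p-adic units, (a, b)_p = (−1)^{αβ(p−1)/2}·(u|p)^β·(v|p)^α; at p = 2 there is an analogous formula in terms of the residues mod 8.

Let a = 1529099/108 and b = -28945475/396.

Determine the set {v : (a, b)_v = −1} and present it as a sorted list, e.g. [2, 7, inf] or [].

[3, 11, 17, 37]

(a, b) ≡ (15873, -75361) mod (ℚ^×)²; places V = {2, 3, 5, 11, 13, 17, 31, 37, ∞}.
(a,b)_17: α=2, u≡12; β=1, v≡9 (mod 17); (12|17)=-1, (9|17)=+1; sign (−1)^0·-1^1·+1^2 = -1.
(a,b)_2: α=-2, β=-2; u≡1, v≡7 (mod 8); ε(u)ε(v)=0·1, αω(v)=-2·0, βω(u)=-2·0; sum ≡ 0  ⇒  +1.
(a,b)_5: α=0, u≡3; β=2, v≡1 (mod 5); (3|5)=-1, (1|5)=+1; sign (−1)^0·-1^2·+1^0 = +1.
(a,b)_13: α=1, u≡3; β=3, v≡12 (mod 13); (3|13)=+1, (12|13)=+1; sign (−1)^0·+1^3·+1^1 = +1.
(a,b)_37: α=1, u≡13; β=0, v≡24 (mod 37); (13|37)=-1, (24|37)=-1; sign (−1)^0·-1^0·-1^1 = -1.
(a,b)_∞: sgn(15873)=+, sgn(-75361)=−, so +1.
(a,b)_3: α=-3, u≡2; β=-2, v≡2 (mod 3); (2|3)=-1, (2|3)=-1; sign (−1)^0·-1^-2·-1^-3 = -1.
(a,b)_11: α=1, u≡10; β=-1, v≡8 (mod 11); (10|11)=-1, (8|11)=-1; sign (−1)^1·-1^-1·-1^1 = -1.
(a,b)_31: α=0, u≡14; β=1, v≡14 (mod 31); (14|31)=+1, (14|31)=+1; sign (−1)^0·+1^1·+1^0 = +1.
Ram(15873, -75361) = {3, 11, 17, 37}; no ℚ_3-point on the conic.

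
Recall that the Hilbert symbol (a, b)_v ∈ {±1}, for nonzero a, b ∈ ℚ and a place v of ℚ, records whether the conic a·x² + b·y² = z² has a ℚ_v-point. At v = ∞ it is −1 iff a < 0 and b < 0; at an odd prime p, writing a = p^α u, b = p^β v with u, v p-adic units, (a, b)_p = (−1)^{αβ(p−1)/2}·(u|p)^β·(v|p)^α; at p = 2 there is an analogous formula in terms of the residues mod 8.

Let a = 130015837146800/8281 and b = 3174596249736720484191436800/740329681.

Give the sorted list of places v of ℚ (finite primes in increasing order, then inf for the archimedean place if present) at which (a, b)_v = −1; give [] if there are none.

[2, 3, 11, 29]

(a, b) ≡ (3194147, 87) mod (ℚ^×)²; places V = {2, 3, 5, 7, 11, 13, 17, 19, 23, 29, 31, ∞}.
(a,b)_19: α=1, u≡1; β=0, v≡16 (mod 19); (1|19)=+1, (16|19)=+1; sign (−1)^0·+1^0·+1^1 = +1.
(a,b)_29: α=3, u≡9; β=5, v≡21 (mod 29); (9|29)=+1, (21|29)=-1; sign (−1)^0·+1^5·-1^3 = -1.
(a,b)_13: α=-2, u≡2; β=-4, v≡4 (mod 13); (2|13)=-1, (4|13)=+1; sign (−1)^0·-1^-4·+1^-2 = +1.
(a,b)_5: α=2, u≡2; β=2, v≡2 (mod 5); (2|5)=-1, (2|5)=-1; sign (−1)^0·-1^2·-1^2 = +1.
(a,b)_∞: sgn(3194147)=+, sgn(87)=+, so +1.
(a,b)_3: α=0, u≡2; β=1, v≡2 (mod 3); (2|3)=-1, (2|3)=-1; sign (−1)^0·-1^1·-1^0 = -1.
(a,b)_2: α=4, β=22; u≡3, v≡7 (mod 8); ε(u)ε(v)=1·1, αω(v)=4·0, βω(u)=22·1; sum ≡ 1  ⇒  -1.
(a,b)_11: α=3, u≡10; β=6, v≡10 (mod 11); (10|11)=-1, (10|11)=-1; sign (−1)^0·-1^6·-1^3 = -1.
(a,b)_7: α=-2, u≡3; β=-2, v≡3 (mod 7); (3|7)=-1, (3|7)=-1; sign (−1)^0·-1^-2·-1^-2 = +1.
(a,b)_17: α=1, u≡11; β=2, v≡16 (mod 17); (11|17)=-1, (16|17)=+1; sign (−1)^0·-1^2·+1^1 = +1.
(a,b)_23: α=0, u≡11; β=-2, v≡8 (mod 23); (11|23)=-1, (8|23)=+1; sign (−1)^0·-1^-2·+1^0 = +1.
(a,b)_31: α=1, u≡30; β=2, v≡8 (mod 31); (30|31)=-1, (8|31)=+1; sign (−1)^0·-1^2·+1^1 = +1.
(3194147, 87 / ℚ) ramifies at {2, 3, 11, 29}: a division algebra.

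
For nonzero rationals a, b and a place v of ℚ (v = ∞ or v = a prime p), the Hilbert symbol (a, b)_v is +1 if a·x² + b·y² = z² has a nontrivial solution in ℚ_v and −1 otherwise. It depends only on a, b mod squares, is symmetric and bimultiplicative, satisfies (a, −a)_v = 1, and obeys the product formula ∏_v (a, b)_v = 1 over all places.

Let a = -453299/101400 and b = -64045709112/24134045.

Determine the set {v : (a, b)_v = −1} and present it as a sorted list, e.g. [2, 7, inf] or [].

[2, inf]

Mod squares: a ≡ -66, b ≡ -2310. Check v ∈ {∞, 2, 3, 5, 7, 11, 13, 29}.
v=3: a=3^-1·(≡2), b=3^1·(≡1) mod 3; (2|3)=-1, (1|3)=+1; (−1)^{-1·1·1}·(-1)^1·(+1)^-1 = +1.
v=2: v_2(a)=-3, v_2(b)=3; units ≡ 7, 5 (mod 8); ε·ε+αω+βω = 1·0+-3·1+3·0 ≡ 1  ⇒  (a,b)_2 = -1.
v=29: a=29^2·(≡8), b=29^4·(≡19) mod 29; (8|29)=-1, (19|29)=-1; (−1)^{2·4·14}·(-1)^4·(-1)^2 = +1.
v=∞: -66 < 0 and -2310 < 0  ⇒  (a,b)_∞ = -1.
v=7: a=7^2·(≡2), b=7^3·(≡6) mod 7; (2|7)=+1, (6|7)=-1; (−1)^{2·3·3}·(+1)^3·(-1)^2 = +1.
v=13: a=13^-2·(≡12), b=13^-6·(≡1) mod 13; (12|13)=+1, (1|13)=+1; (−1)^{-2·-6·6}·(+1)^-6·(+1)^-2 = +1.
v=5: a=5^-2·(≡1), b=5^-1·(≡2) mod 5; (1|5)=+1, (2|5)=-1; (−1)^{-2·-1·2}·(+1)^-1·(-1)^-2 = +1.
v=11: a=11^1·(≡4), b=11^1·(≡10) mod 11; (4|11)=+1, (10|11)=-1; (−1)^{1·1·5}·(+1)^1·(-1)^1 = +1.
Ram(-66, -2310) = {2, ∞}; no ℚ_2-point on the conic.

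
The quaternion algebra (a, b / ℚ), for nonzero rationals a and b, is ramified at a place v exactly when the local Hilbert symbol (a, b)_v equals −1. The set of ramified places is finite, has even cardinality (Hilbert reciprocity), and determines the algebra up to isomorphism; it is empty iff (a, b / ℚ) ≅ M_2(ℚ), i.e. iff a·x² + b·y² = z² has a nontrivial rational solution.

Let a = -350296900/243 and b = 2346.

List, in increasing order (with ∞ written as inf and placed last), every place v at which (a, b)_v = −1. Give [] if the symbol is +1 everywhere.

[2, 3, 17, 31]

(a, b) ≡ (-36363, 2346) mod (ℚ^×)²; places V = {2, 3, 5, 17, 23, 31, ∞}.
(a,b)_17: α=3, u≡3; β=1, v≡2 (mod 17); (3|17)=-1, (2|17)=+1; sign (−1)^0·-1^1·+1^3 = -1.
(a,b)_31: α=1, u≡18; β=0, v≡21 (mod 31); (18|31)=+1, (21|31)=-1; sign (−1)^0·+1^0·-1^1 = -1.
(a,b)_5: α=2, u≡3; β=0, v≡1 (mod 5); (3|5)=-1, (1|5)=+1; sign (−1)^0·-1^0·+1^2 = +1.
(a,b)_3: α=-5, u≡2; β=1, v≡2 (mod 3); (2|3)=-1, (2|3)=-1; sign (−1)^1·-1^1·-1^-5 = -1.
(a,b)_2: α=2, β=1; u≡5, v≡5 (mod 8); ε(u)ε(v)=0·0, αω(v)=2·1, βω(u)=1·1; sum ≡ 1  ⇒  -1.
(a,b)_∞: sgn(-36363)=−, sgn(2346)=+, so +1.
(a,b)_23: α=1, u≡16; β=1, v≡10 (mod 23); (16|23)=+1, (10|23)=-1; sign (−1)^1·+1^1·-1^1 = +1.
Ram(-36363, 2346) = {2, 3, 17, 31}; no ℚ_2-point on the conic.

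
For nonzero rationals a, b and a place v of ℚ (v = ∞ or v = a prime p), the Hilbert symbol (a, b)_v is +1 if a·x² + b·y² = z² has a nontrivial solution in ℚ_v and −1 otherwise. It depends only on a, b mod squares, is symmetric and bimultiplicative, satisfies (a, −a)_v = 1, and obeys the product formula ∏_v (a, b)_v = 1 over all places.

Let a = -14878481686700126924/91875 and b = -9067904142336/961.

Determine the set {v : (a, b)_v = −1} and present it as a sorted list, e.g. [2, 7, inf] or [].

[47, inf]

Mod squares: a ≡ -1833, b ≡ -611. Check v ∈ {∞, 2, 3, 5, 7, 11, 13, 19, 31, 47}.
v=11: a=11^2·(≡1), b=11^0·(≡4) mod 11; (1|11)=+1, (4|11)=+1; (−1)^{2·0·5}·(+1)^0·(+1)^2 = +1.
v=47: a=47^5·(≡6), b=47^3·(≡1) mod 47; (6|47)=+1, (1|47)=+1; (−1)^{5·3·23}·(+1)^3·(+1)^5 = -1.
v=13: a=13^5·(≡5), b=13^1·(≡8) mod 13; (5|13)=-1, (8|13)=-1; (−1)^{5·1·6}·(-1)^1·(-1)^5 = +1.
v=19: a=19^2·(≡15), b=19^0·(≡6) mod 19; (15|19)=-1, (6|19)=+1; (−1)^{2·0·9}·(-1)^0·(+1)^2 = +1.
v=31: a=31^0·(≡26), b=31^-2·(≡14) mod 31; (26|31)=-1, (14|31)=+1; (−1)^{0·-2·15}·(-1)^-2·(+1)^0 = +1.
v=5: a=5^-4·(≡3), b=5^0·(≡4) mod 5; (3|5)=-1, (4|5)=+1; (−1)^{-4·0·2}·(-1)^0·(+1)^-4 = +1.
v=3: a=3^-1·(≡1), b=3^8·(≡1) mod 3; (1|3)=+1, (1|3)=+1; (−1)^{-1·8·1}·(+1)^8·(+1)^-1 = +1.
v=7: a=7^-2·(≡2), b=7^0·(≡5) mod 7; (2|7)=+1, (5|7)=-1; (−1)^{-2·0·3}·(+1)^0·(-1)^-2 = +1.
v=∞: -1833 < 0 and -611 < 0  ⇒  (a,b)_∞ = -1.
v=2: v_2(a)=2, v_2(b)=10; units ≡ 7, 5 (mod 8); ε·ε+αω+βω = 1·0+2·1+10·0 ≡ 0  ⇒  (a,b)_2 = +1.
|Ram(-1833, -611)| = 2, even; anisotropic at {47, ∞}.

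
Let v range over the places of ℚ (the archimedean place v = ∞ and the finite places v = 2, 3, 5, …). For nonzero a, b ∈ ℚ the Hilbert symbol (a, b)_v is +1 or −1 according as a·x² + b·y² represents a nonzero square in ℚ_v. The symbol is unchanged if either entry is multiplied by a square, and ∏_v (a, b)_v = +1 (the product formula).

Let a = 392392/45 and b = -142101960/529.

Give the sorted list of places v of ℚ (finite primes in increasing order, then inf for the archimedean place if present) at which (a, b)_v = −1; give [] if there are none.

[2, 3, 11, 13]

(a, b) ≡ (10010, -4290) mod (ℚ^×)²; places V = {2, 3, 5, 7, 11, 13, 23, ∞}.
(a,b)_∞: sgn(10010)=+, sgn(-4290)=−, so +1.
(a,b)_23: α=0, u≡11; β=-2, v≡21 (mod 23); (11|23)=-1, (21|23)=-1; sign (−1)^0·-1^-2·-1^0 = +1.
(a,b)_2: α=3, β=3; u≡5, v≡7 (mod 8); ε(u)ε(v)=0·1, αω(v)=3·0, βω(u)=3·1; sum ≡ 1  ⇒  -1.
(a,b)_13: α=1, u≡4; β=3, v≡11 (mod 13); (4|13)=+1, (11|13)=-1; sign (−1)^0·+1^3·-1^1 = -1.
(a,b)_7: α=3, u≡1; β=2, v≡1 (mod 7); (1|7)=+1, (1|7)=+1; sign (−1)^0·+1^2·+1^3 = +1.
(a,b)_11: α=1, u≡10; β=1, v≡7 (mod 11); (10|11)=-1, (7|11)=-1; sign (−1)^1·-1^1·-1^1 = -1.
(a,b)_5: α=-1, u≡3; β=1, v≡2 (mod 5); (3|5)=-1, (2|5)=-1; sign (−1)^0·-1^1·-1^-1 = +1.
(a,b)_3: α=-2, u≡2; β=1, v≡1 (mod 3); (2|3)=-1, (1|3)=+1; sign (−1)^0·-1^1·+1^-2 = -1.
Ram(10010, -4290) = {2, 3, 11, 13}; no ℚ_2-point on the conic.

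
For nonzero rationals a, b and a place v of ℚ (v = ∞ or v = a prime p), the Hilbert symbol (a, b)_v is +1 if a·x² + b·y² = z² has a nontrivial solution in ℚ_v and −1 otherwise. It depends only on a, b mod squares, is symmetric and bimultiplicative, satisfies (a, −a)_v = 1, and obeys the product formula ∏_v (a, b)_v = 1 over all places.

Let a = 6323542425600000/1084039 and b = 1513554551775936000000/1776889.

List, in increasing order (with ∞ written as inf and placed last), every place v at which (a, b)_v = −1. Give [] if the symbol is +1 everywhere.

(a, b) ≡ (8835, 19) mod (ℚ^×)²; places V = {2, 3, 5, 11, 17, 19, 23, 31, 37, 43, ∞}.
(a,b)_43: α=0, u≡20; β=-2, v≡8 (mod 43); (20|43)=-1, (8|43)=-1; sign (−1)^0·-1^-2·-1^0 = +1.
(a,b)_5: α=5, u≡3; β=6, v≡1 (mod 5); (3|5)=-1, (1|5)=+1; sign (−1)^0·-1^6·+1^5 = +1.
(a,b)_11: α=-2, u≡8; β=0, v≡8 (mod 11); (8|11)=-1, (8|11)=-1; sign (−1)^0·-1^0·-1^-2 = +1.
(a,b)_37: α=0, u≡32; β=2, v≡17 (mod 37); (32|37)=-1, (17|37)=-1; sign (−1)^0·-1^2·-1^0 = +1.
(a,b)_31: α=-1, u≡27; β=-2, v≡9 (mod 31); (27|31)=-1, (9|31)=+1; sign (−1)^0·-1^-2·+1^-1 = +1.
(a,b)_19: α=1, u≡17; β=3, v≡9 (mod 19); (17|19)=+1, (9|19)=+1; sign (−1)^1·+1^3·+1^1 = -1.
(a,b)_23: α=2, u≡8; β=4, v≡15 (mod 23); (8|23)=+1, (15|23)=-1; sign (−1)^0·+1^4·-1^2 = +1.
(a,b)_∞: sgn(8835)=+, sgn(19)=+, so +1.
(a,b)_2: α=26, β=12; u≡3, v≡3 (mod 8); ε(u)ε(v)=1·1, αω(v)=26·1, βω(u)=12·1; sum ≡ 1  ⇒  -1.
(a,b)_3: α=1, u≡2; β=2, v≡1 (mod 3); (2|3)=-1, (1|3)=+1; sign (−1)^0·-1^2·+1^1 = +1.
(a,b)_17: α=-2, u≡7; β=0, v≡8 (mod 17); (7|17)=-1, (8|17)=+1; sign (−1)^0·-1^0·+1^-2 = +1.
|Ram(8835, 19)| = 2, even; anisotropic at {2, 19}.

[2, 19]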